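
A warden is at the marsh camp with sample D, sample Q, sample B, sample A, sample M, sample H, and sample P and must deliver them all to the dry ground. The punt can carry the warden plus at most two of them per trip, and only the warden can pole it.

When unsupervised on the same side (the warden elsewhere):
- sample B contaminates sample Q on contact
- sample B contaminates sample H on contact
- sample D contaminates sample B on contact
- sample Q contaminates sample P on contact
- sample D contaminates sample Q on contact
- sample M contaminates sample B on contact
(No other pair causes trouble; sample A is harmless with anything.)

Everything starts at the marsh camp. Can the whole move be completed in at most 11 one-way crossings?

Yes — this plan uses 11 crossings (≤ 11):
1. Warden goes to the dry ground with sample B and sample Q.  [the marsh camp: sample A, sample D, sample H, sample M, sample P | the dry ground: sample B, sample Q]
2. Warden goes back to the marsh camp with sample Q.  [the marsh camp: sample A, sample D, sample H, sample M, sample P, sample Q | the dry ground: sample B]
3. Warden goes to the dry ground with sample D and sample P.  [the marsh camp: sample A, sample H, sample M, sample Q | the dry ground: sample B, sample D, sample P]
4. Warden goes back to the marsh camp with sample D.  [the marsh camp: sample A, sample D, sample H, sample M, sample Q | the dry ground: sample B, sample P]
5. Warden goes to the dry ground with sample A and sample D.  [the marsh camp: sample H, sample M, sample Q | the dry ground: sample A, sample B, sample D, sample P]
6. Warden goes back to the marsh camp with sample D.  [the marsh camp: sample D, sample H, sample M, sample Q | the dry ground: sample A, sample B, sample P]
7. Warden goes to the dry ground with sample D and sample M.  [the marsh camp: sample H, sample Q | the dry ground: sample A, sample B, sample D, sample M, sample P]
8. Warden goes back to the marsh camp with sample B.  [the marsh camp: sample B, sample H, sample Q | the dry ground: sample A, sample D, sample M, sample P]
9. Warden goes to the dry ground with sample H and sample Q.  [the marsh camp: sample B | the dry ground: sample A, sample D, sample H, sample M, sample P, sample Q]
10. Warden goes back to the marsh camp with sample Q.  [the marsh camp: sample B, sample Q | the dry ground: sample A, sample D, sample H, sample M, sample P]
11. Warden goes to the dry ground with sample B and sample Q.  [the marsh camp: — | the dry ground: sample A, sample B, sample D, sample H, sample M, sample P, sample Q]

Yes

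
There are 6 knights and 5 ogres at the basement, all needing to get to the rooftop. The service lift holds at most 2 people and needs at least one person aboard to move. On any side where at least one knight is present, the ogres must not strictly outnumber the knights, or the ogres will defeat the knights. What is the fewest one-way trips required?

19

Counting alone: each trip to the rooftop takes at most 2 across and each return brings at least 1 back, so after t trips out (and t−1 returns) at most 2t − (t−1) of the 11 are across; that first reaches 11 at t = 10, so at least 19 crossings are needed.
The plan below uses exactly 19 crossings, so it is optimal:
1. 2 ogres → the rooftop.  (the basement: 6K 3O; the rooftop: 0K 2O)
2. 1 ogre ← the basement.  (the basement: 6K 4O; the rooftop: 0K 1O)
3. 2 ogres → the rooftop.  (the basement: 6K 2O; the rooftop: 0K 3O)
4. 1 ogre ← the basement.  (the basement: 6K 3O; the rooftop: 0K 2O)
5. 2 knights → the rooftop.  (the basement: 4K 3O; the rooftop: 2K 2O)
6. 1 ogre ← the basement.  (the basement: 4K 4O; the rooftop: 2K 1O)
7. 1 knight and 1 ogre → the rooftop.  (the basement: 3K 3O; the rooftop: 3K 2O)
8. 1 knight ← the basement.  (the basement: 4K 3O; the rooftop: 2K 2O)
9. 1 knight and 1 ogre → the rooftop.  (the basement: 3K 2O; the rooftop: 3K 3O)
10. 1 ogre ← the basement.  (the basement: 3K 3O; the rooftop: 3K 2O)
11. 1 knight and 1 ogre → the rooftop.  (the basement: 2K 2O; the rooftop: 4K 3O)
12. 1 knight ← the basement.  (the basement: 3K 2O; the rooftop: 3K 3O)
13. 1 knight and 1 ogre → the rooftop.  (the basement: 2K 1O; the rooftop: 4K 4O)
14. 1 ogre ← the basement.  (the basement: 2K 2O; the rooftop: 4K 3O)
15. 1 knight and 1 ogre → the rooftop.  (the basement: 1K 1O; the rooftop: 5K 4O)
16. 1 knight ← the basement.  (the basement: 2K 1O; the rooftop: 4K 4O)
17. 1 knight and 1 ogre → the rooftop.  (the basement: 1K 0O; the rooftop: 5K 5O)
18. 1 ogre ← the basement.  (the basement: 1K 1O; the rooftop: 5K 4O)
19. 1 knight and 1 ogre → the rooftop.  (the basement: 0K 0O; the rooftop: 6K 5O)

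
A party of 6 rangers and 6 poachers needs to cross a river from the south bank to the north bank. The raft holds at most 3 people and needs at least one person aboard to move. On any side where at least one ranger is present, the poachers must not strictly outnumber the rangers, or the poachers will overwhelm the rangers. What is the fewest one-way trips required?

Following every safe sequence of crossings from the start, the most of the 12 that can be at the north bank as the raft arrives there on crossings 1, 3, 5 is 3, 5, 6 respectively; the best ever achieved is 6 of 12.
From crossing 7 on, no configuration arises that was not already reachable earlier: only 17 distinct safe configurations (who is on which side, and where the raft is) can ever be reached, none of them has everyone across, and every continuation just revisits them. They are: 0 rangers + 0 poachers across (raft back at the start); 0 rangers + 1 poacher across (raft there); 0 rangers + 1 poacher across (raft back at the start); 0 rangers + 2 poachers across (raft there); 0 rangers + 2 poachers across (raft back at the start); 0 rangers + 3 poachers across (raft there); 0 rangers + 3 poachers across (raft back at the start); 0 rangers + 4 poachers across (raft there); 0 rangers + 4 poachers across (raft back at the start); 0 rangers + 5 poachers across (raft there); 0 rangers + 5 poachers across (raft back at the start); 0 rangers + 6 poachers across (raft there); 1 ranger + 1 poacher across (raft there); 1 ranger + 1 poacher across (raft back at the start); 2 rangers + 2 poachers across (raft there); 2 rangers + 2 poachers across (raft back at the start); 3 rangers + 3 poachers across (raft there). So no valid plan exists.

impossible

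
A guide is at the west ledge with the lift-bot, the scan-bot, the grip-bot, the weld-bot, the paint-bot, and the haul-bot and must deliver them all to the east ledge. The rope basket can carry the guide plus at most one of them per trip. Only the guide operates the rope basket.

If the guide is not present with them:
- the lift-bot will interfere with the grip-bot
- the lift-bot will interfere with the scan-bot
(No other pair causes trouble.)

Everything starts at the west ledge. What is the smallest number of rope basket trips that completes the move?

Counting alone: the guide can take at most 1 across per trip to the east ledge, so moving all 6 needs at least 6 loaded trips out, with a return between consecutive ones — at least 11 crossings.
The safety rule pushes this higher. Following every safe sequence of crossings, the most of the 6 that can be at the east ledge as the rope basket arrives there on crossing 11 is 5 — never all 6.
So no plan with fewer than 13 crossings exists, and this one achieves 13:
1. Guide goes to the east ledge with the lift-bot.  [the west ledge: the grip-bot, the haul-bot, the paint-bot, the scan-bot, the weld-bot | the east ledge: the lift-bot]
2. Guide goes back to the west ledge alone.  [the west ledge: the grip-bot, the haul-bot, the paint-bot, the scan-bot, the weld-bot | the east ledge: the lift-bot]
3. Guide goes to the east ledge with the scan-bot.  [the west ledge: the grip-bot, the haul-bot, the paint-bot, the weld-bot | the east ledge: the lift-bot, the scan-bot]
4. Guide goes back to the west ledge with the lift-bot.  [the west ledge: the grip-bot, the haul-bot, the lift-bot, the paint-bot, the weld-bot | the east ledge: the scan-bot]
5. Guide goes to the east ledge with the grip-bot.  [the west ledge: the haul-bot, the lift-bot, the paint-bot, the weld-bot | the east ledge: the grip-bot, the scan-bot]
6. Guide goes back to the west ledge alone.  [the west ledge: the haul-bot, the lift-bot, the paint-bot, the weld-bot | the east ledge: the grip-bot, the scan-bot]
7. Guide goes to the east ledge with the weld-bot.  [the west ledge: the haul-bot, the lift-bot, the paint-bot | the east ledge: the grip-bot, the scan-bot, the weld-bot]
8. Guide goes back to the west ledge alone.  [the west ledge: the haul-bot, the lift-bot, the paint-bot | the east ledge: the grip-bot, the scan-bot, the weld-bot]
9. Guide goes to the east ledge with the paint-bot.  [the west ledge: the haul-bot, the lift-bot | the east ledge: the grip-bot, the paint-bot, the scan-bot, the weld-bot]
10. Guide goes back to the west ledge alone.  [the west ledge: the haul-bot, the lift-bot | the east ledge: the grip-bot, the paint-bot, the scan-bot, the weld-bot]
11. Guide goes to the east ledge with the haul-bot.  [the west ledge: the lift-bot | the east ledge: the grip-bot, the haul-bot, the paint-bot, the scan-bot, the weld-bot]
12. Guide goes back to the west ledge alone.  [the west ledge: the lift-bot | the east ledge: the grip-bot, the haul-bot, the paint-bot, the scan-bot, the weld-bot]
13. Guide goes to the east ledge with the lift-bot.  [the west ledge: — | the east ledge: the grip-bot, the haul-bot, the lift-bot, the paint-bot, the scan-bot, the weld-bot]

13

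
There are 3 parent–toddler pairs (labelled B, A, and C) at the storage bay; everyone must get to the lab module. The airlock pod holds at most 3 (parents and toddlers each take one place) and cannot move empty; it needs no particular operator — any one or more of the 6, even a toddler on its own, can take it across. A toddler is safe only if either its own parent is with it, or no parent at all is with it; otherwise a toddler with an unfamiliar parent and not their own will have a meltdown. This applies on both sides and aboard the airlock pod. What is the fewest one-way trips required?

Counting alone: each trip to the lab module takes at most 3 across and each return brings at least 1 back, so after t trips out (and t−1 returns) at most 3t − (t−1) of the 6 are across; that first reaches 6 at t = 3, so at least 5 crossings are needed.
The plan below uses exactly 5 crossings, so it is optimal:
1. parent B and toddler B cross → the lab module.
2. parent B crosses ← the storage bay.
3. parent A, parent B, and parent C cross → the lab module.
4. toddler B crosses ← the storage bay.
5. toddler A, toddler B, and toddler C cross → the lab module.

5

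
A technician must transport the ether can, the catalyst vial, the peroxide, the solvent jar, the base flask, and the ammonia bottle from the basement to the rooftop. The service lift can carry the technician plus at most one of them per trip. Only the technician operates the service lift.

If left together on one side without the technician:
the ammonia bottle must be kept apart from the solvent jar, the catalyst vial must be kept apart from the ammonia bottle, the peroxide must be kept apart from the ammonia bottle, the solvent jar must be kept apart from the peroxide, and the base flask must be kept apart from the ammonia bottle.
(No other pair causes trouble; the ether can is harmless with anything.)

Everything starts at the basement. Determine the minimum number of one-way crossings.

impossible

Whatever the first load, the items left behind include a forbidden pair without the technician. No opening move is safe, so no plan exists.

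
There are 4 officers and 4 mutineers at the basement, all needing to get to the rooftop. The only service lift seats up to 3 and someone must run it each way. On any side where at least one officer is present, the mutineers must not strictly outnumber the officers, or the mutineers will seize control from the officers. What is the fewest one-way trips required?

9

Counting alone: each trip to the rooftop takes at most 3 across and each return brings at least 1 back, so after t trips out (and t−1 returns) at most 3t − (t−1) of the 8 are across; that first reaches 8 at t = 4, so at least 7 crossings are needed.
The safety rule pushes this higher. Following every safe sequence of crossings, the most of the 8 that can be at the rooftop as the service lift arrives there on crossing 7 is 7 — never all 8.
So no plan with fewer than 9 crossings exists, and this one achieves 9:
1. 2 mutineers → the rooftop.  (the basement: 4O 2M; the rooftop: 0O 2M)
2. 1 mutineer ← the basement.  (the basement: 4O 3M; the rooftop: 0O 1M)
3. 3 mutineers → the rooftop.  (the basement: 4O 0M; the rooftop: 0O 4M)
4. 1 mutineer ← the basement.  (the basement: 4O 1M; the rooftop: 0O 3M)
5. 3 officers → the rooftop.  (the basement: 1O 1M; the rooftop: 3O 3M)
6. 1 officer and 1 mutineer ← the basement.  (the basement: 2O 2M; the rooftop: 2O 2M)
7. 2 officers → the rooftop.  (the basement: 0O 2M; the rooftop: 4O 2M)
8. 1 mutineer ← the basement.  (the basement: 0O 3M; the rooftop: 4O 1M)
9. 3 mutineers → the rooftop.  (the basement: 0O 0M; the rooftop: 4O 4M)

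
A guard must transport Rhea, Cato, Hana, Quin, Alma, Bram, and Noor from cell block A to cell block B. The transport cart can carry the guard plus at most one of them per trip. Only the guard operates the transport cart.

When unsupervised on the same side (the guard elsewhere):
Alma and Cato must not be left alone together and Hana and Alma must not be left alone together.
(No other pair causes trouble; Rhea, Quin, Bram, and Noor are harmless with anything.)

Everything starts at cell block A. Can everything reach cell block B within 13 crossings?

No

Counting alone: the guard can take at most 1 across per trip to cell block B, so moving all 7 needs at least 7 loaded trips out, with a return between consecutive ones — at least 13 crossings.
The safety rule pushes this higher. Following every safe sequence of crossings, the most of the 7 that can be at cell block B as the transport cart arrives there on crossing 13 is 6 — never all 7.
So the move cannot be finished within 13 crossings. (The shortest complete plan takes 15:)
1. Guard goes to cell block B with Alma.  [cell block A: Bram, Cato, Hana, Noor, Quin, Rhea | cell block B: Alma]
2. Guard goes back to cell block A alone.  [cell block A: Bram, Cato, Hana, Noor, Quin, Rhea | cell block B: Alma]
3. Guard goes to cell block B with Rhea.  [cell block A: Bram, Cato, Hana, Noor, Quin | cell block B: Alma, Rhea]
4. Guard goes back to cell block A alone.  [cell block A: Bram, Cato, Hana, Noor, Quin | cell block B: Alma, Rhea]
5. Guard goes to cell block B with Cato.  [cell block A: Bram, Hana, Noor, Quin | cell block B: Alma, Cato, Rhea]
6. Guard goes back to cell block A with Alma.  [cell block A: Alma, Bram, Hana, Noor, Quin | cell block B: Cato, Rhea]
7. Guard goes to cell block B with Hana.  [cell block A: Alma, Bram, Noor, Quin | cell block B: Cato, Hana, Rhea]
8. Guard goes back to cell block A alone.  [cell block A: Alma, Bram, Noor, Quin | cell block B: Cato, Hana, Rhea]
9. Guard goes to cell block B with Quin.  [cell block A: Alma, Bram, Noor | cell block B: Cato, Hana, Quin, Rhea]
10. Guard goes back to cell block A alone.  [cell block A: Alma, Bram, Noor | cell block B: Cato, Hana, Quin, Rhea]
11. Guard goes to cell block B with Bram.  [cell block A: Alma, Noor | cell block B: Bram, Cato, Hana, Quin, Rhea]
12. Guard goes back to cell block A alone.  [cell block A: Alma, Noor | cell block B: Bram, Cato, Hana, Quin, Rhea]
13. Guard goes to cell block B with Noor.  [cell block A: Alma | cell block B: Bram, Cato, Hana, Noor, Quin, Rhea]
14. Guard goes back to cell block A alone.  [cell block A: Alma | cell block B: Bram, Cato, Hana, Noor, Quin, Rhea]
15. Guard goes to cell block B with Alma.  [cell block A: — | cell block B: Alma, Bram, Cato, Hana, Noor, Quin, Rhea]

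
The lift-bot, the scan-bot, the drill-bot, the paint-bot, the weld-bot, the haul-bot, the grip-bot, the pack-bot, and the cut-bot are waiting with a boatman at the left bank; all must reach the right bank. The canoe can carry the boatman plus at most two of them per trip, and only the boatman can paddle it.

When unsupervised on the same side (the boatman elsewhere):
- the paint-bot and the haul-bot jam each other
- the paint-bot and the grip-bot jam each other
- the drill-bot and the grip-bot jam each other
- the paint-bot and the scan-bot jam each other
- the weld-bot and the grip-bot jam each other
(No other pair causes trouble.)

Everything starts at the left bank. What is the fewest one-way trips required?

Counting alone: the boatman can take at most 2 across per trip to the right bank, so moving all 9 needs at least 5 loaded trips out, with a return between consecutive ones — at least 9 crossings.
The safety rule pushes this higher. Following every safe sequence of crossings, the most of the 9 that can be at the right bank as the canoe arrives there on crossing 9 is 8 — never all 9.
So no plan with fewer than 11 crossings exists, and this one achieves 11:
1. Boatman goes to the right bank with the grip-bot and the paint-bot.
2. Boatman goes back to the left bank with the paint-bot.
3. Boatman goes to the right bank with the lift-bot and the paint-bot.
4. Boatman goes back to the left bank with the paint-bot.
5. Boatman goes to the right bank with the haul-bot and the scan-bot.
6. Boatman goes back to the left bank alone.
7. Boatman goes to the right bank with the cut-bot and the pack-bot.
8. Boatman goes back to the left bank alone.
9. Boatman goes to the right bank with the drill-bot and the weld-bot.
10. Boatman goes back to the left bank with the grip-bot.
11. Boatman goes to the right bank with the grip-bot and the paint-bot.

11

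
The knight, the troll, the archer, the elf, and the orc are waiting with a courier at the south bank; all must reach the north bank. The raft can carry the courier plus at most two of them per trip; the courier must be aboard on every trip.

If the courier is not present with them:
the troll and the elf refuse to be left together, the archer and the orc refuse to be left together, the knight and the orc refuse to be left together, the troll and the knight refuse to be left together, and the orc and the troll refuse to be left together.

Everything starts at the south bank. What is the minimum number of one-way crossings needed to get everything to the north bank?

7

Counting alone: the courier can take at most 2 across per trip to the north bank, so moving all 5 needs at least 3 loaded trips out, with a return between consecutive ones — at least 5 crossings.
The safety rule pushes this higher. Following every safe sequence of crossings, the most of the 5 that can be at the north bank as the raft arrives there on crossing 5 is 4 — never all 5.
So no plan with fewer than 7 crossings exists, and this one achieves 7:
1. Courier goes to the north bank with the orc and the troll.
2. Courier goes back to the south bank with the troll.
3. Courier goes to the north bank with the elf and the knight.
4. Courier goes back to the south bank with the knight.
5. Courier goes to the north bank with the archer and the knight.
6. Courier goes back to the south bank with the orc.
7. Courier goes to the north bank with the orc and the troll.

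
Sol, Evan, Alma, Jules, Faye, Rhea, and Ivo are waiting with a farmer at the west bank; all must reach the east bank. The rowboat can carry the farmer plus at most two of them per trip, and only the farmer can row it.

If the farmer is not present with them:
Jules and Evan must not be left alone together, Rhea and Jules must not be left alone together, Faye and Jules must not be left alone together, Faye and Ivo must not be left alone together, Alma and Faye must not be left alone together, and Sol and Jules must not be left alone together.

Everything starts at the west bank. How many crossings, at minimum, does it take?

9

Counting alone: the farmer can take at most 2 across per trip to the east bank, so moving all 7 needs at least 4 loaded trips out, with a return between consecutive ones — at least 7 crossings.
The safety rule pushes this higher. Following every safe sequence of crossings, the most of the 7 that can be at the east bank as the rowboat arrives there on crossing 7 is 6 — never all 7.
So no plan with fewer than 9 crossings exists, and this one achieves 9:
1. Farmer goes to the east bank with Faye and Jules.  [the west bank: Alma, Evan, Ivo, Rhea, Sol | the east bank: Faye, Jules]
2. Farmer goes back to the west bank with Jules.  [the west bank: Alma, Evan, Ivo, Jules, Rhea, Sol | the east bank: Faye]
3. Farmer goes to the east bank with Jules and Sol.  [the west bank: Alma, Evan, Ivo, Rhea | the east bank: Faye, Jules, Sol]
4. Farmer goes back to the west bank with Jules.  [the west bank: Alma, Evan, Ivo, Jules, Rhea | the east bank: Faye, Sol]
5. Farmer goes to the east bank with Evan and Rhea.  [the west bank: Alma, Ivo, Jules | the east bank: Evan, Faye, Rhea, Sol]
6. Farmer goes back to the west bank alone.  [the west bank: Alma, Ivo, Jules | the east bank: Evan, Faye, Rhea, Sol]
7. Farmer goes to the east bank with Alma and Ivo.  [the west bank: Jules | the east bank: Alma, Evan, Faye, Ivo, Rhea, Sol]
8. Farmer goes back to the west bank with Faye.  [the west bank: Faye, Jules | the east bank: Alma, Evan, Ivo, Rhea, Sol]
9. Farmer goes to the east bank with Faye and Jules.  [the west bank: — | the east bank: Alma, Evan, Faye, Ivo, Jules, Rhea, Sol]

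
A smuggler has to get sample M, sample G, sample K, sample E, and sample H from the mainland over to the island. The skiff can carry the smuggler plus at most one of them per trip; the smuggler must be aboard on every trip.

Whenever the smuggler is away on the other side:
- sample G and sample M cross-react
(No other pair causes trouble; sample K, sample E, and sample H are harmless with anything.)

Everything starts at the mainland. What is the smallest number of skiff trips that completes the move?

Counting alone: the smuggler can take at most 1 across per trip to the island, so moving all 5 needs at least 5 loaded trips out, with a return between consecutive ones — at least 9 crossings.
The plan below uses exactly 9 crossings, so it is optimal:
1. Smuggler goes to the island with sample M.  [the mainland: sample E, sample G, sample H, sample K | the island: sample M]
2. Smuggler goes back to the mainland alone.  [the mainland: sample E, sample G, sample H, sample K | the island: sample M]
3. Smuggler goes to the island with sample K.  [the mainland: sample E, sample G, sample H | the island: sample K, sample M]
4. Smuggler goes back to the mainland alone.  [the mainland: sample E, sample G, sample H | the island: sample K, sample M]
5. Smuggler goes to the island with sample E.  [the mainland: sample G, sample H | the island: sample E, sample K, sample M]
6. Smuggler goes back to the mainland alone.  [the mainland: sample G, sample H | the island: sample E, sample K, sample M]
7. Smuggler goes to the island with sample H.  [the mainland: sample G | the island: sample E, sample H, sample K, sample M]
8. Smuggler goes back to the mainland alone.  [the mainland: sample G | the island: sample E, sample H, sample K, sample M]
9. Smuggler goes to the island with sample G.  [the mainland: — | the island: sample E, sample G, sample H, sample K, sample M]

9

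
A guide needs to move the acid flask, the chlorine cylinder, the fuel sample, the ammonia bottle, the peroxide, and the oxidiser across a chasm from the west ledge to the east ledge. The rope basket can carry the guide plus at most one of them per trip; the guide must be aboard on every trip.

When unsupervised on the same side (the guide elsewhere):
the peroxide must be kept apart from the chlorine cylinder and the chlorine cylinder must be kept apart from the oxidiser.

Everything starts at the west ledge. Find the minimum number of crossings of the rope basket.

13

Counting alone: the guide can take at most 1 across per trip to the east ledge, so moving all 6 needs at least 6 loaded trips out, with a return between consecutive ones — at least 11 crossings.
The safety rule pushes this higher. Following every safe sequence of crossings, the most of the 6 that can be at the east ledge as the rope basket arrives there on crossing 11 is 5 — never all 6.
So no plan with fewer than 13 crossings exists, and this one achieves 13:
1. Guide goes to the east ledge with the chlorine cylinder.  [the west ledge: the acid flask, the ammonia bottle, the fuel sample, the oxidiser, the peroxide | the east ledge: the chlorine cylinder]
2. Guide goes back to the west ledge alone.  [the west ledge: the acid flask, the ammonia bottle, the fuel sample, the oxidiser, the peroxide | the east ledge: the chlorine cylinder]
3. Guide goes to the east ledge with the acid flask.  [the west ledge: the ammonia bottle, the fuel sample, the oxidiser, the peroxide | the east ledge: the acid flask, the chlorine cylinder]
4. Guide goes back to the west ledge alone.  [the west ledge: the ammonia bottle, the fuel sample, the oxidiser, the peroxide | the east ledge: the acid flask, the chlorine cylinder]
5. Guide goes to the east ledge with the fuel sample.  [the west ledge: the ammonia bottle, the oxidiser, the peroxide | the east ledge: the acid flask, the chlorine cylinder, the fuel sample]
6. Guide goes back to the west ledge alone.  [the west ledge: the ammonia bottle, the oxidiser, the peroxide | the east ledge: the acid flask, the chlorine cylinder, the fuel sample]
7. Guide goes to the east ledge with the ammonia bottle.  [the west ledge: the oxidiser, the peroxide | the east ledge: the acid flask, the ammonia bottle, the chlorine cylinder, the fuel sample]
8. Guide goes back to the west ledge alone.  [the west ledge: the oxidiser, the peroxide | the east ledge: the acid flask, the ammonia bottle, the chlorine cylinder, the fuel sample]
9. Guide goes to the east ledge with the peroxide.  [the west ledge: the oxidiser | the east ledge: the acid flask, the ammonia bottle, the chlorine cylinder, the fuel sample, the peroxide]
10. Guide goes back to the west ledge with the chlorine cylinder.  [the west ledge: the chlorine cylinder, the oxidiser | the east ledge: the acid flask, the ammonia bottle, the fuel sample, the peroxide]
11. Guide goes to the east ledge with the oxidiser.  [the west ledge: the chlorine cylinder | the east ledge: the acid flask, the ammonia bottle, the fuel sample, the oxidiser, the peroxide]
12. Guide goes back to the west ledge alone.  [the west ledge: the chlorine cylinder | the east ledge: the acid flask, the ammonia bottle, the fuel sample, the oxidiser, the peroxide]
13. Guide goes to the east ledge with the chlorine cylinder.  [the west ledge: — | the east ledge: the acid flask, the ammonia bottle, the chlorine cylinder, the fuel sample, the oxidiser, the peroxide]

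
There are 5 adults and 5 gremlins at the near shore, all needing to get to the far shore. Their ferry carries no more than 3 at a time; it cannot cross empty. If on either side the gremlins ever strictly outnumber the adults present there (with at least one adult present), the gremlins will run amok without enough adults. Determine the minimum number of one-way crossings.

Counting alone: each trip to the far shore takes at most 3 across and each return brings at least 1 back, so after t trips out (and t−1 returns) at most 3t − (t−1) of the 10 are across; that first reaches 10 at t = 5, so at least 9 crossings are needed.
The safety rule pushes this higher. Following every safe sequence of crossings, the most of the 10 that can be at the far shore as the ferry arrives there on crossing 9 is 9 — never all 10.
So no plan with fewer than 11 crossings exists, and this one achieves 11:
1. 2 gremlins → the far shore.  (the near shore: 5A 3G; the far shore: 0A 2G)
2. 1 gremlin ← the near shore.  (the near shore: 5A 4G; the far shore: 0A 1G)
3. 3 gremlins → the far shore.  (the near shore: 5A 1G; the far shore: 0A 4G)
4. 1 gremlin ← the near shore.  (the near shore: 5A 2G; the far shore: 0A 3G)
5. 3 adults → the far shore.  (the near shore: 2A 2G; the far shore: 3A 3G)
6. 1 adult and 1 gremlin ← the near shore.  (the near shore: 3A 3G; the far shore: 2A 2G)
7. 3 adults → the far shore.  (the near shore: 0A 3G; the far shore: 5A 2G)
8. 1 gremlin ← the near shore.  (the near shore: 0A 4G; the far shore: 5A 1G)
9. 2 gremlins → the far shore.  (the near shore: 0A 2G; the far shore: 5A 3G)
10. 1 gremlin ← the near shore.  (the near shore: 0A 3G; the far shore: 5A 2G)
11. 3 gremlins → the far shore.  (the near shore: 0A 0G; the far shore: 5A 5G)

11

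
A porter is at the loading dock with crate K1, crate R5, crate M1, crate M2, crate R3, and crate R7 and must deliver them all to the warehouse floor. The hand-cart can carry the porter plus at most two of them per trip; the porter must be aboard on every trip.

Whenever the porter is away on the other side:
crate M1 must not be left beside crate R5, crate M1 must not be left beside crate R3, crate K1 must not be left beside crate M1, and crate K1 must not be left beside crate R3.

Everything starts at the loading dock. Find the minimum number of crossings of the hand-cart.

Counting alone: the porter can take at most 2 across per trip to the warehouse floor, so moving all 6 needs at least 3 loaded trips out, with a return between consecutive ones — at least 5 crossings.
The safety rule pushes this higher. Following every safe sequence of crossings, the most of the 6 that can be at the warehouse floor as the hand-cart arrives there on crossings 5, 7 is 4, 5 respectively — never all 6.
So no plan with fewer than 9 crossings exists, and this one achieves 9:
1. Porter goes to the warehouse floor with crate K1 and crate M1.  [the loading dock: crate M2, crate R3, crate R5, crate R7 | the warehouse floor: crate K1, crate M1]
2. Porter goes back to the loading dock with crate K1.  [the loading dock: crate K1, crate M2, crate R3, crate R5, crate R7 | the warehouse floor: crate M1]
3. Porter goes to the warehouse floor with crate K1 and crate R5.  [the loading dock: crate M2, crate R3, crate R7 | the warehouse floor: crate K1, crate M1, crate R5]
4. Porter goes back to the loading dock with crate M1.  [the loading dock: crate M1, crate M2, crate R3, crate R7 | the warehouse floor: crate K1, crate R5]
5. Porter goes to the warehouse floor with crate M1 and crate M2.  [the loading dock: crate R3, crate R7 | the warehouse floor: crate K1, crate M1, crate M2, crate R5]
6. Porter goes back to the loading dock with crate M1.  [the loading dock: crate M1, crate R3, crate R7 | the warehouse floor: crate K1, crate M2, crate R5]
7. Porter goes to the warehouse floor with crate M1 and crate R7.  [the loading dock: crate R3 | the warehouse floor: crate K1, crate M1, crate M2, crate R5, crate R7]
8. Porter goes back to the loading dock with crate M1.  [the loading dock: crate M1, crate R3 | the warehouse floor: crate K1, crate M2, crate R5, crate R7]
9. Porter goes to the warehouse floor with crate M1 and crate R3.  [the loading dock: — | the warehouse floor: crate K1, crate M1, crate M2, crate R3, crate R5, crate R7]

9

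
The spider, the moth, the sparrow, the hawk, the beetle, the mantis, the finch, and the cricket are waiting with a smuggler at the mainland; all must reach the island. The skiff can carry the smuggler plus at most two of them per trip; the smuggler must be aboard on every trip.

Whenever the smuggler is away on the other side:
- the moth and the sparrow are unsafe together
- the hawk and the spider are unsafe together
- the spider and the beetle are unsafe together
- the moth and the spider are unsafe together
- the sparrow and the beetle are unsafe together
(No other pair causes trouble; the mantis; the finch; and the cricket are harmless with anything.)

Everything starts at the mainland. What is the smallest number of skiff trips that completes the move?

9

Counting alone: the smuggler can take at most 2 across per trip to the island, so moving all 8 needs at least 4 loaded trips out, with a return between consecutive ones — at least 7 crossings.
The safety rule pushes this higher. Following every safe sequence of crossings, the most of the 8 that can be at the island as the skiff arrives there on crossing 7 is 7 — never all 8.
So no plan with fewer than 9 crossings exists, and this one achieves 9:
1. Smuggler goes to the island with the sparrow and the spider.  [the mainland: the beetle, the cricket, the finch, the hawk, the mantis, the moth | the island: the sparrow, the spider]
2. Smuggler goes back to the mainland alone.  [the mainland: the beetle, the cricket, the finch, the hawk, the mantis, the moth | the island: the sparrow, the spider]
3. Smuggler goes to the island with the hawk and the moth.  [the mainland: the beetle, the cricket, the finch, the mantis | the island: the hawk, the moth, the sparrow, the spider]
4. Smuggler goes back to the mainland with the sparrow and the spider.  [the mainland: the beetle, the cricket, the finch, the mantis, the sparrow, the spider | the island: the hawk, the moth]
5. Smuggler goes to the island with the beetle and the mantis.  [the mainland: the cricket, the finch, the sparrow, the spider | the island: the beetle, the hawk, the mantis, the moth]
6. Smuggler goes back to the mainland alone.  [the mainland: the cricket, the finch, the sparrow, the spider | the island: the beetle, the hawk, the mantis, the moth]
7. Smuggler goes to the island with the cricket and the finch.  [the mainland: the sparrow, the spider | the island: the beetle, the cricket, the finch, the hawk, the mantis, the moth]
8. Smuggler goes back to the mainland alone.  [the mainland: the sparrow, the spider | the island: the beetle, the cricket, the finch, the hawk, the mantis, the moth]
9. Smuggler goes to the island with the sparrow and the spider.  [the mainland: — | the island: the beetle, the cricket, the finch, the hawk, the mantis, the moth, the sparrow, the spider]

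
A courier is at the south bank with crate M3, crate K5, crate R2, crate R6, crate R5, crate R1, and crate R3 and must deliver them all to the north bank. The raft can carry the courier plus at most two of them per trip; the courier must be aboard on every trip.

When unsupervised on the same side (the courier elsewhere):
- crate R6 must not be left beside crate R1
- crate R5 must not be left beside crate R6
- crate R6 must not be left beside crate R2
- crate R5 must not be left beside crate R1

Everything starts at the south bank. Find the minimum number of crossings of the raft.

Counting alone: the courier can take at most 2 across per trip to the north bank, so moving all 7 needs at least 4 loaded trips out, with a return between consecutive ones — at least 7 crossings.
The safety rule pushes this higher. Following every safe sequence of crossings, the most of the 7 that can be at the north bank as the raft arrives there on crossings 7, 9 is 5, 6 respectively — never all 7.
So no plan with fewer than 11 crossings exists, and this one achieves 11:
1. Courier goes to the north bank with crate R5 and crate R6.
2. Courier goes back to the south bank with crate R6.
3. Courier goes to the north bank with crate M3 and crate R6.
4. Courier goes back to the south bank with crate R6.
5. Courier goes to the north bank with crate K5 and crate R6.
6. Courier goes back to the south bank with crate R6.
7. Courier goes to the north bank with crate R2 and crate R6.
8. Courier goes back to the south bank with crate R6.
9. Courier goes to the north bank with crate R3 and crate R6.
10. Courier goes back to the south bank with crate R6.
11. Courier goes to the north bank with crate R1 and crate R6.

11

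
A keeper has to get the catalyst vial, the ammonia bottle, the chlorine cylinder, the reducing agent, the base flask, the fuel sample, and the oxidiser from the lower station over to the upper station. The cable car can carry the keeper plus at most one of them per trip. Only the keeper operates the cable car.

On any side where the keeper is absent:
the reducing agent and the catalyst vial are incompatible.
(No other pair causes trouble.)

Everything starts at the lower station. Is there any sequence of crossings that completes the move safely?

Yes

1. Keeper goes to the upper station with the catalyst vial.  [the lower station: the ammonia bottle, the base flask, the chlorine cylinder, the fuel sample, the oxidiser, the reducing agent | the upper station: the catalyst vial]
2. Keeper goes back to the lower station alone.  [the lower station: the ammonia bottle, the base flask, the chlorine cylinder, the fuel sample, the oxidiser, the reducing agent | the upper station: the catalyst vial]
3. Keeper goes to the upper station with the ammonia bottle.  [the lower station: the base flask, the chlorine cylinder, the fuel sample, the oxidiser, the reducing agent | the upper station: the ammonia bottle, the catalyst vial]
4. Keeper goes back to the lower station alone.  [the lower station: the base flask, the chlorine cylinder, the fuel sample, the oxidiser, the reducing agent | the upper station: the ammonia bottle, the catalyst vial]
5. Keeper goes to the upper station with the chlorine cylinder.  [the lower station: the base flask, the fuel sample, the oxidiser, the reducing agent | the upper station: the ammonia bottle, the catalyst vial, the chlorine cylinder]
6. Keeper goes back to the lower station alone.  [the lower station: the base flask, the fuel sample, the oxidiser, the reducing agent | the upper station: the ammonia bottle, the catalyst vial, the chlorine cylinder]
7. Keeper goes to the upper station with the base flask.  [the lower station: the fuel sample, the oxidiser, the reducing agent | the upper station: the ammonia bottle, the base flask, the catalyst vial, the chlorine cylinder]
8. Keeper goes back to the lower station alone.  [the lower station: the fuel sample, the oxidiser, the reducing agent | the upper station: the ammonia bottle, the base flask, the catalyst vial, the chlorine cylinder]
9. Keeper goes to the upper station with the fuel sample.  [the lower station: the oxidiser, the reducing agent | the upper station: the ammonia bottle, the base flask, the catalyst vial, the chlorine cylinder, the fuel sample]
10. Keeper goes back to the lower station alone.  [the lower station: the oxidiser, the reducing agent | the upper station: the ammonia bottle, the base flask, the catalyst vial, the chlorine cylinder, the fuel sample]
11. Keeper goes to the upper station with the oxidiser.  [the lower station: the reducing agent | the upper station: the ammonia bottle, the base flask, the catalyst vial, the chlorine cylinder, the fuel sample, the oxidiser]
12. Keeper goes back to the lower station alone.  [the lower station: the reducing agent | the upper station: the ammonia bottle, the base flask, the catalyst vial, the chlorine cylinder, the fuel sample, the oxidiser]
13. Keeper goes to the upper station with the reducing agent.  [the lower station: — | the upper station: the ammonia bottle, the base flask, the catalyst vial, the chlorine cylinder, the fuel sample, the oxidiser, the reducing agent]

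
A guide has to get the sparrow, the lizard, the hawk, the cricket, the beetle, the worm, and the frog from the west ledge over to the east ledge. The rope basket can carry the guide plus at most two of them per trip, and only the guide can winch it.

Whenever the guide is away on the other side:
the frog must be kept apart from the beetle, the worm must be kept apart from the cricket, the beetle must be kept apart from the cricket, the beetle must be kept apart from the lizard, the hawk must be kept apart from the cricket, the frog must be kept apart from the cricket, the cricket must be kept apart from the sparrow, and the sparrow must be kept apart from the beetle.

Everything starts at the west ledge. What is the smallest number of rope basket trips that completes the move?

11

Counting alone: the guide can take at most 2 across per trip to the east ledge, so moving all 7 needs at least 4 loaded trips out, with a return between consecutive ones — at least 7 crossings.
The safety rule pushes this higher. Following every safe sequence of crossings, the most of the 7 that can be at the east ledge as the rope basket arrives there on crossings 7, 9 is 5, 6 respectively — never all 7.
So no plan with fewer than 11 crossings exists, and this one achieves 11:
1. Guide goes to the east ledge with the beetle and the cricket.
2. Guide goes back to the west ledge with the cricket.
3. Guide goes to the east ledge with the cricket and the lizard.
4. Guide goes back to the west ledge with the beetle.
5. Guide goes to the east ledge with the frog and the sparrow.
6. Guide goes back to the west ledge with the cricket.
7. Guide goes to the east ledge with the cricket and the hawk.
8. Guide goes back to the west ledge with the cricket.
9. Guide goes to the east ledge with the cricket and the worm.
10. Guide goes back to the west ledge with the cricket.
11. Guide goes to the east ledge with the beetle and the cricket.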